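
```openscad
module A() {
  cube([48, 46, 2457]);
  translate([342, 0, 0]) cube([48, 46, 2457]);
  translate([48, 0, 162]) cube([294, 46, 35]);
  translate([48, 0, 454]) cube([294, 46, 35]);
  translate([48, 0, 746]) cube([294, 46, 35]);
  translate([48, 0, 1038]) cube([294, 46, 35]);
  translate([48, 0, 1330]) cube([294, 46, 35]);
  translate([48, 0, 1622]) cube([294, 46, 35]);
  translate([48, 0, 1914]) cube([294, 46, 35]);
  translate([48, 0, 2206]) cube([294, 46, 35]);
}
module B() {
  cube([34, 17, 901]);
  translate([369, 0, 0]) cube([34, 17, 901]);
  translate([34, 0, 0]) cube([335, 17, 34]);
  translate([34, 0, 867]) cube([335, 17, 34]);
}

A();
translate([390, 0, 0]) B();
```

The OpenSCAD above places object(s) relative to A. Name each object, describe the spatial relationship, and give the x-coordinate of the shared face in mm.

The ladder's +x face and the picture frame's −x face are both at x = 390 mm.

A is a ladder. B is a picture frame. The picture frame is against the ladder's +x side, with their −y faces flush. The x-coordinate of the shared face is 390 mm.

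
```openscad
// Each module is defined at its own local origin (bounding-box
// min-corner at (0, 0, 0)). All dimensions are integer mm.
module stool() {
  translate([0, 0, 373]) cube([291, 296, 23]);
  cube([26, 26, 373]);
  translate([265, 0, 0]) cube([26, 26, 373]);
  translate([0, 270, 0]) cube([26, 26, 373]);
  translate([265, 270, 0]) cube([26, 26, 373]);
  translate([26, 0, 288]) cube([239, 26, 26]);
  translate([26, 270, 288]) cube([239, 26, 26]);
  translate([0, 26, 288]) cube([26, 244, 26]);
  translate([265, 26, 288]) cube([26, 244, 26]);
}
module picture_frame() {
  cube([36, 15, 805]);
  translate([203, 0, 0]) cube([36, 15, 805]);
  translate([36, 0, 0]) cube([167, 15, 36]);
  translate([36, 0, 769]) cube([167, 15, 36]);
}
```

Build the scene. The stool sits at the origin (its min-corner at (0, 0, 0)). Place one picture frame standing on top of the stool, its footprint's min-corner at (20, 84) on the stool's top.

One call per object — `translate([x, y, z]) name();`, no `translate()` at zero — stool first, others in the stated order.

stool();
translate([20, 84, 396]) picture_frame();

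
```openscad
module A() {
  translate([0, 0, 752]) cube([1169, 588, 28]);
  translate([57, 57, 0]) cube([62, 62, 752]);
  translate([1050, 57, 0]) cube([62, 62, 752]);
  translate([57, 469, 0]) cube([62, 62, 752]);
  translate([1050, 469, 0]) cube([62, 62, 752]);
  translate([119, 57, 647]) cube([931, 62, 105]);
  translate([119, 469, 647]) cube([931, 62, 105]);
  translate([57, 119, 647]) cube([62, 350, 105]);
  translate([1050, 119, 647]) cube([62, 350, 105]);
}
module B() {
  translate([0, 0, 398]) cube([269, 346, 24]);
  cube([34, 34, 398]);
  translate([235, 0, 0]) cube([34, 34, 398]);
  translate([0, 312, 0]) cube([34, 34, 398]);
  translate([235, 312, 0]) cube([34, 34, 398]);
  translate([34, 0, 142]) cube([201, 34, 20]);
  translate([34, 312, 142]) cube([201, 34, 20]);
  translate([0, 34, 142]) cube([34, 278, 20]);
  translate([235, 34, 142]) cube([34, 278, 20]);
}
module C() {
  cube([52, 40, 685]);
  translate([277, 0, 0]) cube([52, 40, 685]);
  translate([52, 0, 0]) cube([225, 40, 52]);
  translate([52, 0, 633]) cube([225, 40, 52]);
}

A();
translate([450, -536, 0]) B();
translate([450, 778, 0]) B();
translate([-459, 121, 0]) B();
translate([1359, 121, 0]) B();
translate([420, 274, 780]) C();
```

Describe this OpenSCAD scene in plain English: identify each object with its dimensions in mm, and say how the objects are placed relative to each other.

A is a table with a 1169×588 mm rectangular top, 28 mm thick, top surface at z = 780 mm, supported by four 62×62 mm square legs, each inset 57 mm from the nearest pair of top edges, running from the floor. Four apron rails, 62 mm thick and 105 mm tall, run between adjacent legs with their top edges flush with the underside of the top and their outer faces flush with the legs' outer faces.

B is a four-legged stool. The seat is a 269×346×24 mm slab whose top surface is at z = 422 mm; four square legs, each 34×34 mm in cross-section, run from the floor (z = 0) to the underside of the seat, each flush with a corner of the seat. Four stretchers, 34 mm wide and 20 mm tall, connect adjacent legs with their undersides at z = 142 mm, each running between the inner faces of the legs it joins and aligned with the legs' outer faces on the other axis.

C is a picture frame with a 225×581 mm rectangular opening (x by z) and a uniform 52 mm border on every side. Frame depth is 40 mm along y. It is built from two vertical stiles running the full outside height and two horizontal rails spanning the gap between the stiles.

Four stools sit around the table at the −y, +y, −x, +x sides. The picture frame is on top of the table, centred.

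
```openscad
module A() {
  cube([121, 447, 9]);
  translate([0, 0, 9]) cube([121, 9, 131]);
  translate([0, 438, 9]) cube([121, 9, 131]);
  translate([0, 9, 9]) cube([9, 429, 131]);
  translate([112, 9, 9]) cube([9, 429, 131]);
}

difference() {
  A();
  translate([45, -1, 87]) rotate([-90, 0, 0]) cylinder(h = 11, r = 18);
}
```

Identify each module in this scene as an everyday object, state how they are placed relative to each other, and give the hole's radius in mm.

A is an open box. The open box has a circular hole through its front wall. The hole's radius is 18 mm.

The subtracted cylinder has r = 18 mm.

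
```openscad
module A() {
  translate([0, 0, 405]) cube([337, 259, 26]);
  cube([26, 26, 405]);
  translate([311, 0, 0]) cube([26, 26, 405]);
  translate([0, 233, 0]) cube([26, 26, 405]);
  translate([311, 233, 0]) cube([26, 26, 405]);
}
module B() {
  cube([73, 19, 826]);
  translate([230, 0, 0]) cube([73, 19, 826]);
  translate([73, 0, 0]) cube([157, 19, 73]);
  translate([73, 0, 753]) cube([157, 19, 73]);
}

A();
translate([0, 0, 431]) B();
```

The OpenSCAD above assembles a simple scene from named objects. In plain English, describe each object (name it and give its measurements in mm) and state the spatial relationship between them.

A is a simple wooden stool: a rectangular seat 337 mm (x) by 259 mm (y), 26 mm thick, top face at z = 431 mm, on four square legs, each 26×26 mm in cross-section. The legs rest on z = 0, each flush with a corner of the seat.

B is a picture frame with a 157×680 mm rectangular opening (x by z) and a uniform 73 mm border on every side. Frame depth is 19 mm along y. It is built from two vertical stiles running the full outside height and two horizontal rails spanning the gap between the stiles.

The picture frame is on top of the stool.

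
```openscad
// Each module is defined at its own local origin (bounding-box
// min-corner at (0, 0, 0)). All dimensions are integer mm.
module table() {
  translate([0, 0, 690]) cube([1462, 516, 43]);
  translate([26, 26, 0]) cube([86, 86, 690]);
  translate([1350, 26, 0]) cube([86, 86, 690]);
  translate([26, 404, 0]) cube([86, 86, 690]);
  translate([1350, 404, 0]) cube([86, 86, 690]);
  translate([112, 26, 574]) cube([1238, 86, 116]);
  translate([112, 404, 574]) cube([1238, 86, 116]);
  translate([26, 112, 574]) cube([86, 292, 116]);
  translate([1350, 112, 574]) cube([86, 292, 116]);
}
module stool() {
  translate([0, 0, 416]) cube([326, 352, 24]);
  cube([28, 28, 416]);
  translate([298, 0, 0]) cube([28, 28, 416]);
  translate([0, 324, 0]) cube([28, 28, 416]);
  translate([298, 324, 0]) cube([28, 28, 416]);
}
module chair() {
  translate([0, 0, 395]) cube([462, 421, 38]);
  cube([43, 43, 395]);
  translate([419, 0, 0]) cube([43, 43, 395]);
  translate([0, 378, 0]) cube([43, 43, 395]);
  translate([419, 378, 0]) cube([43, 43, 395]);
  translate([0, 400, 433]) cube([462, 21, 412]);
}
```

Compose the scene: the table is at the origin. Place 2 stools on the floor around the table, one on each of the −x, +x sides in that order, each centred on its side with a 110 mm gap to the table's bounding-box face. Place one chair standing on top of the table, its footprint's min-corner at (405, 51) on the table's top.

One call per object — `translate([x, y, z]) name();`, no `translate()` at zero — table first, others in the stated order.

table();
translate([-436, 82, 0]) stool();
translate([1572, 82, 0]) stool();
translate([405, 51, 733]) chair();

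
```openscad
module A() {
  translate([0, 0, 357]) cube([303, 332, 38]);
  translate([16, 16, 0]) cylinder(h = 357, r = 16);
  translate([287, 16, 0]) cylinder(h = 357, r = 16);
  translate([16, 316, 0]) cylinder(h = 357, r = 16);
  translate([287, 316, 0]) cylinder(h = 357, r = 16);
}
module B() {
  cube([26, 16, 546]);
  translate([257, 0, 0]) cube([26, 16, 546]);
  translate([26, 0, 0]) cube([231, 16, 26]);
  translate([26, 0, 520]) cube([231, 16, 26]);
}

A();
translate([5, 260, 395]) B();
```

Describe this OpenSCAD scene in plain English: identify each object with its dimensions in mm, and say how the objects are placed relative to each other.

A is a four-legged stool. The seat is 303×332 mm, 38 mm thick, top at z = 395 mm. It stands on four round legs, each 32 mm in diameter, from z = 0 to the seat underside, each leg's axis is inset half a diameter from the nearest pair of seat edges (so the leg's bounding box is flush with the corner).

B is a rectangular picture frame lying in the x–z plane (depth along y). The opening is 231 mm wide (x) by 494 mm tall (z), surrounded by a border 26 mm wide on all four sides. The frame is 16 mm deep and is made of two full-height vertical stiles with two horizontal rails fitted between them.

The picture frame is on top of the stool.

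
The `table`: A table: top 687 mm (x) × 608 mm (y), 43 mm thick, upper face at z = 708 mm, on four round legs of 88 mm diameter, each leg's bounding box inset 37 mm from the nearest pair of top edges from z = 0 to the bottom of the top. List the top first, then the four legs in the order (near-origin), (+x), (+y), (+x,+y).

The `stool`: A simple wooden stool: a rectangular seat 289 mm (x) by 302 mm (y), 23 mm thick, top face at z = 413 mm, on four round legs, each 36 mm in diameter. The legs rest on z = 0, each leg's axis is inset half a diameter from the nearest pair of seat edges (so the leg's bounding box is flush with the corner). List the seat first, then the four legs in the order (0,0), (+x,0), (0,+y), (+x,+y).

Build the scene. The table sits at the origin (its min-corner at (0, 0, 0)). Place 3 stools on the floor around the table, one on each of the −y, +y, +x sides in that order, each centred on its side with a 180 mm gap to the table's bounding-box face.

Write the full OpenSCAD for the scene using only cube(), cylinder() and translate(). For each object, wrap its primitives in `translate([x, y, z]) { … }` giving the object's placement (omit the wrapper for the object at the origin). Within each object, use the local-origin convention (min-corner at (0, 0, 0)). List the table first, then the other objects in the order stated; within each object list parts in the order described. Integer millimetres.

translate([0, 0, 665]) cube([687, 608, 43]);
translate([81, 81, 0]) cylinder(h = 665, r = 44);
translate([606, 81, 0]) cylinder(h = 665, r = 44);
translate([81, 527, 0]) cylinder(h = 665, r = 44);
translate([606, 527, 0]) cylinder(h = 665, r = 44);
translate([199, -482, 0]) {
  translate([0, 0, 390]) cube([289, 302, 23]);
  translate([18, 18, 0]) cylinder(h = 390, r = 18);
  translate([271, 18, 0]) cylinder(h = 390, r = 18);
  translate([18, 284, 0]) cylinder(h = 390, r = 18);
  translate([271, 284, 0]) cylinder(h = 390, r = 18);
}
translate([199, 788, 0]) {
  translate([0, 0, 390]) cube([289, 302, 23]);
  translate([18, 18, 0]) cylinder(h = 390, r = 18);
  translate([271, 18, 0]) cylinder(h = 390, r = 18);
  translate([18, 284, 0]) cylinder(h = 390, r = 18);
  translate([271, 284, 0]) cylinder(h = 390, r = 18);
}
translate([867, 153, 0]) {
  translate([0, 0, 390]) cube([289, 302, 23]);
  translate([18, 18, 0]) cylinder(h = 390, r = 18);
  translate([271, 18, 0]) cylinder(h = 390, r = 18);
  translate([18, 284, 0]) cylinder(h = 390, r = 18);
  translate([271, 284, 0]) cylinder(h = 390, r = 18);
}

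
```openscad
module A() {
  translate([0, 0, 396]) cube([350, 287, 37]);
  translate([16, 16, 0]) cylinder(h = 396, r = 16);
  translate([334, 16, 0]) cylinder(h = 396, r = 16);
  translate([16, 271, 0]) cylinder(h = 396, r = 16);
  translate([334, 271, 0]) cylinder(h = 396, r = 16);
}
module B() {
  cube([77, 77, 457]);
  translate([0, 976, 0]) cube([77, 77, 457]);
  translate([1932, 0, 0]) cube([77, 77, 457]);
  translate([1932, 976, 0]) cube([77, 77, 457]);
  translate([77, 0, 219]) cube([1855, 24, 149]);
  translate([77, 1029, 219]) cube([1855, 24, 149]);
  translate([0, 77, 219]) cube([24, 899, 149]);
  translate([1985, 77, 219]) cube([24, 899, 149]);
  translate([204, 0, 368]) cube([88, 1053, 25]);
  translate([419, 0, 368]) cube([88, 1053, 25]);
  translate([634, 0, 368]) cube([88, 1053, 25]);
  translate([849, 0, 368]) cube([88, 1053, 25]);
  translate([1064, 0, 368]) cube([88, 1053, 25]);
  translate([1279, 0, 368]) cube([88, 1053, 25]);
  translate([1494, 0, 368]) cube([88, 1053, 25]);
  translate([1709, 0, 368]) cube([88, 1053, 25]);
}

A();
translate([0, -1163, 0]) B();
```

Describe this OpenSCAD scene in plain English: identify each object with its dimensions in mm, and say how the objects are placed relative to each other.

A is a four-legged stool. The seat is 350×287 mm, 37 mm thick, top at z = 433 mm. It stands on four round legs, each 32 mm in diameter, from z = 0 to the seat underside, each leg's axis is inset half a diameter from the nearest pair of seat edges (so the leg's bounding box is flush with the corner).

B is a bed frame 2009 mm long (x) by 1053 mm wide (y). Four 77×77 mm corner posts, 457 mm tall, at the corners of the footprint. Four rails of 24 mm thickness and 149 mm height run between adjacent posts with their undersides at z = 219 mm, their outer faces flush with the outside of the frame (the two x-running rails run between the posts' inner faces; the two y-running rails run between the posts' inner faces). 8 slats, each 88 mm wide (x) and 25 mm thick, lie across the top of the two x-running rails, running the full 1053 mm width of the frame in y; the slats are evenly spaced along x between the inner faces of the end posts with equal gaps (rounded down to the nearest mm) at the −x end and between each pair — any rounding remainder accumulates at the +x end.

The bed frame is on the floor beside the stool on its −y side.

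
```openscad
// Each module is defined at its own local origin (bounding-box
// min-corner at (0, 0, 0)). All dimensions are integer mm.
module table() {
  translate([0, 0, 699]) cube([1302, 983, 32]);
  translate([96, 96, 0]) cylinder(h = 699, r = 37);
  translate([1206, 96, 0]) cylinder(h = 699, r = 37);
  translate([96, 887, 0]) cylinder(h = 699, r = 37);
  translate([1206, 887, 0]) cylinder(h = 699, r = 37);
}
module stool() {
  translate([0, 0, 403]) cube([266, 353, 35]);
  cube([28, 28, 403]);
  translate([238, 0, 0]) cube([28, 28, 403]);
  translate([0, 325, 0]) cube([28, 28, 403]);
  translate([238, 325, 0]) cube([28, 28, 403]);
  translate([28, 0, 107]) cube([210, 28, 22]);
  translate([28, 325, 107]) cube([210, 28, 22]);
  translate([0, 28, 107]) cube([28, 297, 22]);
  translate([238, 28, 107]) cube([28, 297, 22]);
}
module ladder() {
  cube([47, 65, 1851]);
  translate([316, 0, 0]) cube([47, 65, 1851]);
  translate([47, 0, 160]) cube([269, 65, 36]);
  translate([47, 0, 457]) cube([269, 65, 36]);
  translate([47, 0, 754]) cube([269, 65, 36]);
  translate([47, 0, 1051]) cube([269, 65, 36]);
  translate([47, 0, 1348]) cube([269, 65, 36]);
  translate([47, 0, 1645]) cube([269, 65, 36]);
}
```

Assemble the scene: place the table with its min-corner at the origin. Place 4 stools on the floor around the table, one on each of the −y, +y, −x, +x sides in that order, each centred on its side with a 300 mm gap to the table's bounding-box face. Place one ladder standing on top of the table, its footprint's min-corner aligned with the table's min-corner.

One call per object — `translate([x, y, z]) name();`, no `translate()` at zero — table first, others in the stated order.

table();
translate([518, -653, 0]) stool();
translate([518, 1283, 0]) stool();
translate([-566, 315, 0]) stool();
translate([1602, 315, 0]) stool();
translate([0, 0, 731]) ladder();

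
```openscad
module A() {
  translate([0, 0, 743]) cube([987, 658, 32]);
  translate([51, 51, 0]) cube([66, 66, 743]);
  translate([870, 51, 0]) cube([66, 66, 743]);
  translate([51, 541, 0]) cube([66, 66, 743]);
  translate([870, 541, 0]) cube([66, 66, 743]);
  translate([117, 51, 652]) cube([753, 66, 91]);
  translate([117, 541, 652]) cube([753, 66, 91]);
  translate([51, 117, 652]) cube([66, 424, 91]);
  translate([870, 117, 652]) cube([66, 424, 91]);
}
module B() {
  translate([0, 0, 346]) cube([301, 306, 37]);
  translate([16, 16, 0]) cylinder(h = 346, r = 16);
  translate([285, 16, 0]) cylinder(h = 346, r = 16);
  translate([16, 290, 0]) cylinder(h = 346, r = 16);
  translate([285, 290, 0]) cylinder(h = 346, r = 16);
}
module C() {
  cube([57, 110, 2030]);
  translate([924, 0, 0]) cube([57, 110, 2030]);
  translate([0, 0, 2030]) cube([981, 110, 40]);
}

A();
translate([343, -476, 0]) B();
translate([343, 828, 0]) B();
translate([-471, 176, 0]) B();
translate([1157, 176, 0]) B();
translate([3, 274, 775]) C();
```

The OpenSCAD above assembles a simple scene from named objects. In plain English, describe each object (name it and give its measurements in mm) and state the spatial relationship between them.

A is a table with a 987×658 mm rectangular top, 32 mm thick, top surface at z = 775 mm, supported by four 66×66 mm square legs, each inset 51 mm from the nearest pair of top edges, running from the floor. Four apron rails, 66 mm thick and 91 mm tall, run between adjacent legs with their top edges flush with the underside of the top and their outer faces flush with the legs' outer faces.

B is a four-legged stool. The seat is 301×306 mm, 37 mm thick, top at z = 383 mm. It stands on four round legs, each 32 mm in diameter, from z = 0 to the seat underside, each leg's axis is inset half a diameter from the nearest pair of seat edges (so the leg's bounding box is flush with the corner).

C is a door frame. The clear opening is 867 mm wide and 2030 mm high. Two 57 mm wide jambs, 110 mm deep, stand either side of the opening from the floor to the top of the opening. A 40 mm thick head sits across the top of both jambs, spanning the full outside width of the frame.

Four stools sit around the table at the −y, +y, −x, +x sides. The door frame is on top of the table, centred.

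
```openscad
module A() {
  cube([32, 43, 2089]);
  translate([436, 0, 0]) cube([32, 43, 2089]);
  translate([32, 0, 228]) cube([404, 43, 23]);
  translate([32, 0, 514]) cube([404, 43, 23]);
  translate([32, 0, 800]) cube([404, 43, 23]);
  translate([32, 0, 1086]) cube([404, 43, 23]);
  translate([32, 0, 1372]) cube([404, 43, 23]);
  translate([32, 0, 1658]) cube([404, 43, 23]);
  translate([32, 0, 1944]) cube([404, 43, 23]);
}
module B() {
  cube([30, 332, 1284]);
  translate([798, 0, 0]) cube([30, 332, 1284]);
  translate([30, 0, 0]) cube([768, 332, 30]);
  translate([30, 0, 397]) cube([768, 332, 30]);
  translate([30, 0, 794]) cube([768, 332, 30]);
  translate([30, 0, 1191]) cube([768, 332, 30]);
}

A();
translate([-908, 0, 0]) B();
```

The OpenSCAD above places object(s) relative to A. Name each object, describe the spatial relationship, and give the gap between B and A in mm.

The bookshelf's nearest face is 80 mm from the ladder's −x face.

A is a ladder. B is a bookshelf. The bookshelf is on the floor beside the ladder on its −x side. The gap between the bookshelf and the ladder is 80 mm.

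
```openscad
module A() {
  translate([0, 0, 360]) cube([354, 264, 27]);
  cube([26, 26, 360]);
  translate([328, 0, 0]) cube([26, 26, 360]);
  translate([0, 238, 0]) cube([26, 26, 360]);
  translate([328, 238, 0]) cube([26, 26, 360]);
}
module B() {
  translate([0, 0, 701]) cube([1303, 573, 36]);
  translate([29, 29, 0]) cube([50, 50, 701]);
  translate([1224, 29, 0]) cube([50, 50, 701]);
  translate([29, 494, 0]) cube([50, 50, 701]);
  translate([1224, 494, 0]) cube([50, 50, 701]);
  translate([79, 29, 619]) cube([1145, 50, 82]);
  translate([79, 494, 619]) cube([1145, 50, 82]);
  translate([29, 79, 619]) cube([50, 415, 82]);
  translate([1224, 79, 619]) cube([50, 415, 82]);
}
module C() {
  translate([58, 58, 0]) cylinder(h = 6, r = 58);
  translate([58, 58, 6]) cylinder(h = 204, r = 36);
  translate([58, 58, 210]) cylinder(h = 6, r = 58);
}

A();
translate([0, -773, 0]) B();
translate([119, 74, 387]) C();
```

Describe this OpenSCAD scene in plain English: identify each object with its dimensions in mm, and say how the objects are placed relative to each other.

A is a simple wooden stool: a rectangular seat 354 mm (x) by 264 mm (y), 27 mm thick, top face at z = 387 mm, on four square legs, each 26×26 mm in cross-section. The legs rest on z = 0, each flush with a corner of the seat.

B is a rectangular dining table. The top is 1303×573×36 mm with its upper surface at z = 737 mm. It stands on four 50×50 mm square legs, each inset 29 mm from the nearest pair of top edges, running from the floor to the underside of the top. Four apron rails, 50 mm thick and 82 mm tall, run between adjacent legs with their top edges flush with the underside of the top and their outer faces flush with the legs' outer faces.

C is a spool: two coaxial disc flanges of radius 58 mm and thickness 6 mm, joined by a core cylinder of radius 36 mm and height 204 mm. The lower flange rests on z = 0 and the three cylinders share a vertical axis.

The table is on the floor beside the stool on its −y side. The spool is on top of the stool, centred.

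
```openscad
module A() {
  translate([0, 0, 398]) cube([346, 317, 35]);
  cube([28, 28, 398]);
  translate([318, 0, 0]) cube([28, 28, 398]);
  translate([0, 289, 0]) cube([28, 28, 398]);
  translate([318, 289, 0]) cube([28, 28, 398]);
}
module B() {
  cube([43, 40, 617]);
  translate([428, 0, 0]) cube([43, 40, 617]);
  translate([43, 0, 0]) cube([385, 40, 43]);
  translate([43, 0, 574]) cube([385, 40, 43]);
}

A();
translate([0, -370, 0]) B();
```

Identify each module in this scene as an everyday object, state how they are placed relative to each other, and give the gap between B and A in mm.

The picture frame's nearest face is 330 mm from the stool's −y face.

A is a stool. B is a picture frame. The picture frame is on the floor beside the stool on its −y side. The gap between the picture frame and the stool is 330 mm.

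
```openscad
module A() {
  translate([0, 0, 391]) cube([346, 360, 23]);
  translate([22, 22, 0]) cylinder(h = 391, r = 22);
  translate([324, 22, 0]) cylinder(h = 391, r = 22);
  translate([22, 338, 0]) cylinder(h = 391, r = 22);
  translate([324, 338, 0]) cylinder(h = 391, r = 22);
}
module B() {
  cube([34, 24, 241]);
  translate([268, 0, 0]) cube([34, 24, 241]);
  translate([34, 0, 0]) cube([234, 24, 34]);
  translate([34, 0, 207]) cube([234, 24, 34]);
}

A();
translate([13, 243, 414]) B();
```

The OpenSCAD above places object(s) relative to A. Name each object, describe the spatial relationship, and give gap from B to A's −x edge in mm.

A is a stool. B is a picture frame. The picture frame is on top of the stool. The gap from the picture frame to the stool's −x edge is 13 mm.

The picture frame's min-x is at 13; the stool's min-x is 0; gap = 13 mm.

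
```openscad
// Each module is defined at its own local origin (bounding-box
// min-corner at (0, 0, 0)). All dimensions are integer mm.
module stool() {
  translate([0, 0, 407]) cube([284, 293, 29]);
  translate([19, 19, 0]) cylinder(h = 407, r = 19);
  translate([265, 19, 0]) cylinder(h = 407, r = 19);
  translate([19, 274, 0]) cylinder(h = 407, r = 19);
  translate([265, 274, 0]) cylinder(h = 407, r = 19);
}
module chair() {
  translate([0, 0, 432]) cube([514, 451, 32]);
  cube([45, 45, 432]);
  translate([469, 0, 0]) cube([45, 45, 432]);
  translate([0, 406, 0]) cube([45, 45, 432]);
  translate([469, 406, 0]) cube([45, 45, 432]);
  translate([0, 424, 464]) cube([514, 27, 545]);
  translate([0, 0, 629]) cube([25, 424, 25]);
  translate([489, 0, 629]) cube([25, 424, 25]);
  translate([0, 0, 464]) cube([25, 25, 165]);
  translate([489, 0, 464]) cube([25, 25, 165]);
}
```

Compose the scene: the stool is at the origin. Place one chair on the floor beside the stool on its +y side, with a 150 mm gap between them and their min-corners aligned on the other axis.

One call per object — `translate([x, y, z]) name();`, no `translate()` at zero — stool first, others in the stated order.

stool();
translate([0, 443, 0]) chair();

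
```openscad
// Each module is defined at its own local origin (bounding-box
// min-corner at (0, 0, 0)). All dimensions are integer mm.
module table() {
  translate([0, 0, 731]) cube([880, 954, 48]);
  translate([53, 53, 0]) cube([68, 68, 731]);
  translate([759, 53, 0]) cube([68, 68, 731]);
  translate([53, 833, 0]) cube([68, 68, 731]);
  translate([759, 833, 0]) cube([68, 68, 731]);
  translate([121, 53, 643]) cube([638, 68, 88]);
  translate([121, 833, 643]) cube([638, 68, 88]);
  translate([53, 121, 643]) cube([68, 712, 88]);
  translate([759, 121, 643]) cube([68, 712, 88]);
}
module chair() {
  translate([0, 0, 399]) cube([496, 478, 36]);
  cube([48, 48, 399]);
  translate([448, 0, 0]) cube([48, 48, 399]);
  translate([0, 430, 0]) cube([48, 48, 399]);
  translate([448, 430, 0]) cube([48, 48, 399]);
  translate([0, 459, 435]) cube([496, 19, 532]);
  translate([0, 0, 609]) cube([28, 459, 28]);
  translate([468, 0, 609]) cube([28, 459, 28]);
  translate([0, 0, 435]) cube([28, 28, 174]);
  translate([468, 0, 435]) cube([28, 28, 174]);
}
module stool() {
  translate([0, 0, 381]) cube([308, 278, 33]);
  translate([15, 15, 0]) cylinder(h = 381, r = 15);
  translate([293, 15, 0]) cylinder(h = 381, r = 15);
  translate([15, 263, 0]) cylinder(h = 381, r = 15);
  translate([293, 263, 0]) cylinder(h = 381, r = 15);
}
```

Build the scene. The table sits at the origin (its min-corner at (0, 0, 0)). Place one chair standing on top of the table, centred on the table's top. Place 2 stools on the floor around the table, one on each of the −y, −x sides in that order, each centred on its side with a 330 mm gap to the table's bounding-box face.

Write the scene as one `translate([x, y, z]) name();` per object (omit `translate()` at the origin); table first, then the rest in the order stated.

table();
translate([192, 238, 779]) chair();
translate([286, -608, 0]) stool();
translate([-638, 338, 0]) stool();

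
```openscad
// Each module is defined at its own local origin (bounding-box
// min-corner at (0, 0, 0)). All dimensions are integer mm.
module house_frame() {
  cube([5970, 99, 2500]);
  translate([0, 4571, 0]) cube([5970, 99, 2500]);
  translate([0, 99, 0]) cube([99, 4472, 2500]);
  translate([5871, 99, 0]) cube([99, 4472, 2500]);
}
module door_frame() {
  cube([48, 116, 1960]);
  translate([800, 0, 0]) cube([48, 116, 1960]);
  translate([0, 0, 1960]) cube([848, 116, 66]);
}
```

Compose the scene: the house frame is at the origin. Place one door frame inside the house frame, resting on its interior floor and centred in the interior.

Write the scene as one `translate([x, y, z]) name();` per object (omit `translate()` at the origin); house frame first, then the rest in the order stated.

house_frame();
translate([2561, 2277, 0]) door_frame();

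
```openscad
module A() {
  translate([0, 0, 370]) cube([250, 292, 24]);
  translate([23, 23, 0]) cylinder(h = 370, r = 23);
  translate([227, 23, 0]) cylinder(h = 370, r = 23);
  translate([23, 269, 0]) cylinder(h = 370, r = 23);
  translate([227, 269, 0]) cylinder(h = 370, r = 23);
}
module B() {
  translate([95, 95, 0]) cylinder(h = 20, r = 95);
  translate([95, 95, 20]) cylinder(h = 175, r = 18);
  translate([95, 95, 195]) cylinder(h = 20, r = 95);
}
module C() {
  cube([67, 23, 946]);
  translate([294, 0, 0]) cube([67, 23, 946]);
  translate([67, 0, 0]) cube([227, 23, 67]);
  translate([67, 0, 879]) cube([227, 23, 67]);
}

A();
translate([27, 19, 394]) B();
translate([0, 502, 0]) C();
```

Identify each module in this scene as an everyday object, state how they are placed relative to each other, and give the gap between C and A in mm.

A is a stool. B is a spool. C is a picture frame. The spool is on top of the stool. The picture frame is on the floor beside the stool on its +y side. The gap between the picture frame and the stool is 210 mm.

The picture frame's nearest face is 210 mm from the stool's +y face.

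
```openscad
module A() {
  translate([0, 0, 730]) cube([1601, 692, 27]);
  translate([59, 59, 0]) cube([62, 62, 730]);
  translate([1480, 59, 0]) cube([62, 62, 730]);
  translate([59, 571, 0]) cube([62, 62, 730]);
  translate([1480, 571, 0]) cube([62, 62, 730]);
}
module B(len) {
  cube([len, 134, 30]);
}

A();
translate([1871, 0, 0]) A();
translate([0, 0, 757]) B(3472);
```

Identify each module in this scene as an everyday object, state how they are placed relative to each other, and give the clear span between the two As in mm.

A is a table. B is a beam. A beam spans the tops of two tables. The clear span between the two tables is 270 mm.

Second table starts at x = 1871; first ends at x = 1601; clear span = 1871 − 1601 = 270 mm.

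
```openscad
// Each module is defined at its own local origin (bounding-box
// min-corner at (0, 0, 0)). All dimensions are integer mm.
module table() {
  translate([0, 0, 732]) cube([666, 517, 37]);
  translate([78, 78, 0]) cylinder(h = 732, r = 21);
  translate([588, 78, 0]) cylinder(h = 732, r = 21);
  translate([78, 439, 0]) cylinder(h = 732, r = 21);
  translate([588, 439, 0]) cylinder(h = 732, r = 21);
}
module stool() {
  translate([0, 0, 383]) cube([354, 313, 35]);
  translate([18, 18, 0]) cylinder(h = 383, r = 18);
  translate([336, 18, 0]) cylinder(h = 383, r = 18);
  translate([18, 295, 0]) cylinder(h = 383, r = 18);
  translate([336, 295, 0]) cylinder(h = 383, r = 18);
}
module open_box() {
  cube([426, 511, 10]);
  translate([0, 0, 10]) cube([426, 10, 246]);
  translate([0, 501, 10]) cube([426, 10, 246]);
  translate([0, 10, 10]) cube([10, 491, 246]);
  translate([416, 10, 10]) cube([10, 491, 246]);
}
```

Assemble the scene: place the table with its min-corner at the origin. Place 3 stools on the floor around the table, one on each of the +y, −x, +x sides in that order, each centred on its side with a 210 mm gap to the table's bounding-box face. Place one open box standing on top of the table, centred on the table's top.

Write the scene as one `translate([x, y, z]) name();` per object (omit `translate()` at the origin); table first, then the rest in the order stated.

table();
translate([156, 727, 0]) stool();
translate([-564, 102, 0]) stool();
translate([876, 102, 0]) stool();
translate([120, 3, 769]) open_box();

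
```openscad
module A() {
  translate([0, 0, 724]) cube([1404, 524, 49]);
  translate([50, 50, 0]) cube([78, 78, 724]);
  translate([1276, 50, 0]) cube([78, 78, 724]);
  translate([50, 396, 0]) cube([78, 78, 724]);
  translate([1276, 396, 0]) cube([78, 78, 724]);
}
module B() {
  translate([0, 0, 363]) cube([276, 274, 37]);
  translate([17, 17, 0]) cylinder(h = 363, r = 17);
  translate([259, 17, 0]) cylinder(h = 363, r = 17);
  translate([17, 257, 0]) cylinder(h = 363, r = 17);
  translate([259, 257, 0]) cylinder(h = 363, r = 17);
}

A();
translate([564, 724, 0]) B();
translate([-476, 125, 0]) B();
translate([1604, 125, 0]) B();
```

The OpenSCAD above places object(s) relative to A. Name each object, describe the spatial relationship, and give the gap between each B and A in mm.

A is a table. B is a stool. Three stools sit around the table at the +y, −x, +x sides. The gap between each stool and the table is 200 mm.

Each stool's nearest face is 200 mm from the table's bounding box.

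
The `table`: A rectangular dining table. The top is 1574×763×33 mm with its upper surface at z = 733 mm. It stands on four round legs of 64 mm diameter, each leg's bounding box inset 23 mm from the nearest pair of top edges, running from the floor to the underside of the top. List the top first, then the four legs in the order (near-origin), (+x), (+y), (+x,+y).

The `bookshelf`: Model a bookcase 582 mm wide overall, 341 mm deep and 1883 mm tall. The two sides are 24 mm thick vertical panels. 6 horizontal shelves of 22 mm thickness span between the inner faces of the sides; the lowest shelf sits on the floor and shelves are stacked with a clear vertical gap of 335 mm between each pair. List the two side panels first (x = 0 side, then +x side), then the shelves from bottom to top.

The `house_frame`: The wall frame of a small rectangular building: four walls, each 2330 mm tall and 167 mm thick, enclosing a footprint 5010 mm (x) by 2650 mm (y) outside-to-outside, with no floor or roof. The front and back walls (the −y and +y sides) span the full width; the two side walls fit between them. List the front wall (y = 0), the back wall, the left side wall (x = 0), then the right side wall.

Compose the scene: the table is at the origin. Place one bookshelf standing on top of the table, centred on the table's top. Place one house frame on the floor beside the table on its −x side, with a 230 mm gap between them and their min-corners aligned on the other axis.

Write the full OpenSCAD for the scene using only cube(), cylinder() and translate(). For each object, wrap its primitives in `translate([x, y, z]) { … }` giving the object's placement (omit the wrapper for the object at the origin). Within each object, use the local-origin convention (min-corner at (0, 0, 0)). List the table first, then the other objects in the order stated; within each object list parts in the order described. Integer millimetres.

translate([0, 0, 700]) cube([1574, 763, 33]);
translate([55, 55, 0]) cylinder(h = 700, r = 32);
translate([1519, 55, 0]) cylinder(h = 700, r = 32);
translate([55, 708, 0]) cylinder(h = 700, r = 32);
translate([1519, 708, 0]) cylinder(h = 700, r = 32);
translate([496, 211, 733]) {
  cube([24, 341, 1883]);
  translate([558, 0, 0]) cube([24, 341, 1883]);
  translate([24, 0, 0]) cube([534, 341, 22]);
  translate([24, 0, 357]) cube([534, 341, 22]);
  translate([24, 0, 714]) cube([534, 341, 22]);
  translate([24, 0, 1071]) cube([534, 341, 22]);
  translate([24, 0, 1428]) cube([534, 341, 22]);
  translate([24, 0, 1785]) cube([534, 341, 22]);
}
translate([-5240, 0, 0]) {
  cube([5010, 167, 2330]);
  translate([0, 2483, 0]) cube([5010, 167, 2330]);
  translate([0, 167, 0]) cube([167, 2316, 2330]);
  translate([4843, 167, 0]) cube([167, 2316, 2330]);
}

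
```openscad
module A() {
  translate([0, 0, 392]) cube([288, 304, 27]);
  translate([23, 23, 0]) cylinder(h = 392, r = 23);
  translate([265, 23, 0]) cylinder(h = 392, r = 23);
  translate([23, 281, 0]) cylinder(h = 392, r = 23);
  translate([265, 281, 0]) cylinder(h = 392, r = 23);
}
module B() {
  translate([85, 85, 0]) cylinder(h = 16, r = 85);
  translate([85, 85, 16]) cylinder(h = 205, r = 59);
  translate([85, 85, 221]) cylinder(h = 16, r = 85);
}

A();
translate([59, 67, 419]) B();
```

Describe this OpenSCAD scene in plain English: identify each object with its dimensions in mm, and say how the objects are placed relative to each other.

A is a four-legged stool. The seat is 288×304 mm, 27 mm thick, top at z = 419 mm. It stands on four round legs, each 46 mm in diameter, from z = 0 to the seat underside, each leg's axis is inset half a diameter from the nearest pair of seat edges (so the leg's bounding box is flush with the corner).

B is a spool: two coaxial disc flanges of radius 85 mm and thickness 16 mm, joined by a core cylinder of radius 59 mm and height 205 mm. The lower flange rests on z = 0 and the three cylinders share a vertical axis.

The spool is on top of the stool, centred.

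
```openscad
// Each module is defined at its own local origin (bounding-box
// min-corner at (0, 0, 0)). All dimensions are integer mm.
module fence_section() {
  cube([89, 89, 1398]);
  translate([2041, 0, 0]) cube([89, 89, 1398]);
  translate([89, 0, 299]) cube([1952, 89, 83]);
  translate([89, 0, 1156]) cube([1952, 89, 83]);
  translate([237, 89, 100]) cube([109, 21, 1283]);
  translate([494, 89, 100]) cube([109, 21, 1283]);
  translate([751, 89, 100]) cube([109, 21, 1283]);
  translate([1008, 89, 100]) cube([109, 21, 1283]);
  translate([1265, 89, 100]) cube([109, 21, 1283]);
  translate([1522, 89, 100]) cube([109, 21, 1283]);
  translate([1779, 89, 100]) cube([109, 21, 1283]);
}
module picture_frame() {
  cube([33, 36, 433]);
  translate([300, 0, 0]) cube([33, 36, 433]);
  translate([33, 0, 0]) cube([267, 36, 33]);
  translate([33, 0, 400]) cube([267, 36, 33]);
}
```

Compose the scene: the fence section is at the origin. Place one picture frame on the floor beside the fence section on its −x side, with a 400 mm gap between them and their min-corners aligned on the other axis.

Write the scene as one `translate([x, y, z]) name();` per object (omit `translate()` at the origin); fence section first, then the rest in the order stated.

fence_section();
translate([-733, 0, 0]) picture_frame();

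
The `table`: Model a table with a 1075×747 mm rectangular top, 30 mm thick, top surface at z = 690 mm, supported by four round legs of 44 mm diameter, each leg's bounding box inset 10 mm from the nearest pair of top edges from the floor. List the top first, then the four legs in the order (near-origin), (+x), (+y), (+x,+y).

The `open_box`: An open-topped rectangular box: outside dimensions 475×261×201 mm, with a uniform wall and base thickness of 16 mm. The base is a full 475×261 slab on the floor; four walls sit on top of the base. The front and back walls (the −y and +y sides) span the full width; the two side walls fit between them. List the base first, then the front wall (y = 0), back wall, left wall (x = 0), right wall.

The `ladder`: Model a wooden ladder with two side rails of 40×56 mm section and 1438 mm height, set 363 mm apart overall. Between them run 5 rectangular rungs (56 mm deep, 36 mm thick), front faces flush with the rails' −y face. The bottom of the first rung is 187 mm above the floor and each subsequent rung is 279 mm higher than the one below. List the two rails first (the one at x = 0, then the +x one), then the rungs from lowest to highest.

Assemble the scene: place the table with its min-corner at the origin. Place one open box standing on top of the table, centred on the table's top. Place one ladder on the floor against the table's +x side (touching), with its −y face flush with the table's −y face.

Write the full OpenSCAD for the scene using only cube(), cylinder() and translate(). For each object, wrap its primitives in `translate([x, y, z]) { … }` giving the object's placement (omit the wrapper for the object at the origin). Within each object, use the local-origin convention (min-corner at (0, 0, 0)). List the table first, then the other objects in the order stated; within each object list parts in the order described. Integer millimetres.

translate([0, 0, 660]) cube([1075, 747, 30]);
translate([32, 32, 0]) cylinder(h = 660, r = 22);
translate([1043, 32, 0]) cylinder(h = 660, r = 22);
translate([32, 715, 0]) cylinder(h = 660, r = 22);
translate([1043, 715, 0]) cylinder(h = 660, r = 22);
translate([300, 243, 690]) {
  cube([475, 261, 16]);
  translate([0, 0, 16]) cube([475, 16, 185]);
  translate([0, 245, 16]) cube([475, 16, 185]);
  translate([0, 16, 16]) cube([16, 229, 185]);
  translate([459, 16, 16]) cube([16, 229, 185]);
}
translate([1075, 0, 0]) {
  cube([40, 56, 1438]);
  translate([323, 0, 0]) cube([40, 56, 1438]);
  translate([40, 0, 187]) cube([283, 56, 36]);
  translate([40, 0, 466]) cube([283, 56, 36]);
  translate([40, 0, 745]) cube([283, 56, 36]);
  translate([40, 0, 1024]) cube([283, 56, 36]);
  translate([40, 0, 1303]) cube([283, 56, 36]);
}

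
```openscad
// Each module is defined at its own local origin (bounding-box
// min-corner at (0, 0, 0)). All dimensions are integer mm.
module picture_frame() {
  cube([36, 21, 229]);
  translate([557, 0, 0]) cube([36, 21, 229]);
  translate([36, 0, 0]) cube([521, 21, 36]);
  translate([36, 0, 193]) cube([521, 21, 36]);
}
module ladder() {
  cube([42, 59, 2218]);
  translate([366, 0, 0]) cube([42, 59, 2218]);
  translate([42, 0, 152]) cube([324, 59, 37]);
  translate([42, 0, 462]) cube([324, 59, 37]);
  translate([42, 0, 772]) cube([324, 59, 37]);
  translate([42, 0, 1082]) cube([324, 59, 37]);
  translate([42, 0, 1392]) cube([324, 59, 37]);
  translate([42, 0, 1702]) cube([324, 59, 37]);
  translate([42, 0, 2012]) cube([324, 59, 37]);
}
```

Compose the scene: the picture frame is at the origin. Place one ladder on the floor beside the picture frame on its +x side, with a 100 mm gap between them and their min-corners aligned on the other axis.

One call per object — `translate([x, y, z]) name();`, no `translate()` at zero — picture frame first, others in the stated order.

picture_frame();
translate([693, 0, 0]) ladder();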